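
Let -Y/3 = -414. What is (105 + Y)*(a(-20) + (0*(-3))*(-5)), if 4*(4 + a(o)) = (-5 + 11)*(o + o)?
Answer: -86208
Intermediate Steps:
a(o) = -4 + 3*o (a(o) = -4 + ((-5 + 11)*(o + o))/4 = -4 + (6*(2*o))/4 = -4 + (12*o)/4 = -4 + 3*o)
Y = 1242 (Y = -3*(-414) = 1242)
(105 + Y)*(a(-20) + (0*(-3))*(-5)) = (105 + 1242)*((-4 + 3*(-20)) + (0*(-3))*(-5)) = 1347*((-4 - 60) + 0*(-5)) = 1347*(-64 + 0) = 1347*(-64) = -86208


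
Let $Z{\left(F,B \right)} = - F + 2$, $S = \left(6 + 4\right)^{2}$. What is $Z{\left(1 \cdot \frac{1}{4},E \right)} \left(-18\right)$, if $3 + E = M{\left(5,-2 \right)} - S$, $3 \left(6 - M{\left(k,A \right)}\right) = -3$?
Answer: $- \frac{63}{2} \approx -31.5$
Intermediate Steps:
$M{\left(k,A \right)} = 7$ ($M{\left(k,A \right)} = 6 - -1 = 6 + 1 = 7$)
$S = 100$ ($S = 10^{2} = 100$)
$E = -96$ ($E = -3 + \left(7 - 100\right) = -3 - 93 = -96$)
$Z{\left(F,B \right)} = 2 - F$
$Z{\left(1 \cdot \frac{1}{4},E \right)} \left(-18\right) = \left(2 - 1 \cdot \frac{1}{4}\right) \left(-18\right) = \left(2 - \frac{1}{4}\right) \left(-18\right) = \frac{7}{4} \left(-18\right) = - \frac{63}{2}$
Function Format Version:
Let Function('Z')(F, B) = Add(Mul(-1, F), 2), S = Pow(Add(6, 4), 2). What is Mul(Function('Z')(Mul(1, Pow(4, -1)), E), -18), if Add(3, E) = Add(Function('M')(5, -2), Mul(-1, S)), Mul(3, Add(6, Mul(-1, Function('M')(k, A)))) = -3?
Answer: Rational(-63, 2) ≈ -31.500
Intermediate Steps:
Function('M')(k, A) = 7 (Function('M')(k, A) = Add(6, Mul(Rational(-1, 3), -3)) = Add(6, 1) = 7)
S = 100 (S = Pow(10, 2) = 100)
E = -96 (E = Add(-3, Add(7, Mul(-1, 100))) = Add(-3, Add(7, -100)) = Add(-3, -93) = -96)
Function('Z')(F, B) = Add(2, Mul(-1, F))
Mul(Function('Z')(Mul(1, Pow(4, -1)), E), -18) = Mul(Add(2, Mul(-1, Mul(1, Pow(4, -1)))), -18) = Mul(Add(2, Mul(-1, Mul(1, Rational(1, 4)))), -18) = Mul(Add(2, Mul(-1, Rational(1, 4))), -18) = Mul(Add(2, Rational(-1, 4)), -18) = Mul(Rational(7, 4), -18) = Rational(-63, 2)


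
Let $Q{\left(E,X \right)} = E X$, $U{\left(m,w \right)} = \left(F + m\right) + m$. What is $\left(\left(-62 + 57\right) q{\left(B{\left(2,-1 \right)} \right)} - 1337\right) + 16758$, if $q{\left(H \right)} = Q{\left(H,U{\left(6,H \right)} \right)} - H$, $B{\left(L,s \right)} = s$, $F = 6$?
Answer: $15506$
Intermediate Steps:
$U{\left(m,w \right)} = 6 + 2 m$ ($U{\left(m,w \right)} = \left(6 + m\right) + m = 6 + 2 m$)
$q{\left(H \right)} = 17 H$ ($q{\left(H \right)} = H \left(6 + 2 \cdot 6\right) - H = H \left(6 + 12\right) - H = H 18 - H = 18 H - H = 17 H$)
$\left(\left(-62 + 57\right) q{\left(B{\left(2,-1 \right)} \right)} - 1337\right) + 16758 = \left(\left(-62 + 57\right) 17 \left(-1\right) - 1337\right) + 16758 = \left(\left(-5\right) \left(-17\right) - 1337\right) + 16758 = \left(85 - 1337\right) + 16758 = -1252 + 16758 = 15506$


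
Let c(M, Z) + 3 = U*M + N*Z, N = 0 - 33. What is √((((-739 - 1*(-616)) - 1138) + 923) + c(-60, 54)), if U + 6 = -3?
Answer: I*√1583 ≈ 39.787*I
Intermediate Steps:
N = -33
U = -9 (U = -6 - 3 = -9)
c(M, Z) = -3 - 33*Z - 9*M (c(M, Z) = -3 + (-9*M - 33*Z) = -3 + (-33*Z - 9*M) = -3 - 33*Z - 9*M)
√((((-739 - 1*(-616)) - 1138) + 923) + c(-60, 54)) = √((((-739 - 1*(-616)) - 1138) + 923) + (-3 - 33*54 - 9*(-60))) = √((((-739 + 616) - 1138) + 923) + (-3 - 1782 + 540)) = √(((-123 - 1138) + 923) - 1245) = √((-1261 + 923) - 1245) = √(-338 - 1245) = √(-1583) = I*√1583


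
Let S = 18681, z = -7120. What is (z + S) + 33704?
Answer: 45265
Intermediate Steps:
(z + S) + 33704 = (-7120 + 18681) + 33704 = 11561 + 33704 = 45265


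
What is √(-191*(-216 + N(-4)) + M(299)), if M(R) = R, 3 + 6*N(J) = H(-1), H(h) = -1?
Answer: √375141/3 ≈ 204.16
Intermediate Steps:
N(J) = -⅔ (N(J) = -½ + (⅙)*(-1) = -½ - ⅙ = -⅔)
√(-191*(-216 + N(-4)) + M(299)) = √(-191*(-216 - ⅔) + 299) = √(-191*(-650/3) + 299) = √(124150/3 + 299) = √(125047/3) = √375141/3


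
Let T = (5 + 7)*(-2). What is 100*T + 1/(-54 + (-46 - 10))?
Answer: -264001/110 ≈ -2400.0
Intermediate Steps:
T = -24 (T = 12*(-2) = -24)
100*T + 1/(-54 + (-46 - 10)) = 100*(-24) + 1/(-54 + (-46 - 10)) = -2400 + 1/(-54 - 56) = -2400 + 1/(-110) = -2400 - 1/110 = -264001/110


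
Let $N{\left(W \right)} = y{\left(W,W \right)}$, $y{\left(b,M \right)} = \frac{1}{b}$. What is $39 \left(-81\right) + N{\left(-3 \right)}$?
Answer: $- \frac{9478}{3} \approx -3159.3$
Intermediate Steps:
$N{\left(W \right)} = \frac{1}{W}$
$39 \left(-81\right) + N{\left(-3 \right)} = 39 \left(-81\right) + \frac{1}{-3} = -3159 - \frac{1}{3} = - \frac{9478}{3}$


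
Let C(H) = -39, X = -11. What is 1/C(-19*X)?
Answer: -1/39 ≈ -0.025641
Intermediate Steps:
1/C(-19*X) = 1/(-39) = -1/39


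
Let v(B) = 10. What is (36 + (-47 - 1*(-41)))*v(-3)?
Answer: 300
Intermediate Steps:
(36 + (-47 - 1*(-41)))*v(-3) = (36 + (-47 - 1*(-41)))*10 = (36 + (-47 + 41))*10 = (36 - 6)*10 = 30*10 = 300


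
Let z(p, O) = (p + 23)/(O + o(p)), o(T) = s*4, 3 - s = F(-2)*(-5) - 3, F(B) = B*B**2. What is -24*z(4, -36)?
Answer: 162/43 ≈ 3.7674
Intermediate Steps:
F(B) = B**3
s = -34 (s = 3 - ((-2)**3*(-5) - 3) = 3 - (-8*(-5) - 3) = 3 - (40 - 3) = 3 - 1*37 = 3 - 37 = -34)
o(T) = -136 (o(T) = -34*4 = -136)
z(p, O) = (23 + p)/(-136 + O) (z(p, O) = (p + 23)/(O - 136) = (23 + p)/(-136 + O))
-24*z(4, -36) = -24*(23 + 4)/(-136 - 36) = -24*27/(-172) = -(-6)*27/43 = -24*(-27/172) = 162/43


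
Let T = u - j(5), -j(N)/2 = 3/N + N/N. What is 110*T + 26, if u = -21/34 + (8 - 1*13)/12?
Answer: 26951/102 ≈ 264.23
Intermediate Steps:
j(N) = -2 - 6/N (j(N) = -2*(3/N + N/N) = -2*(3/N + 1) = -2*(1 + 3/N) = -2 - 6/N)
u = -211/204 (u = -21*1/34 + (8 - 13)*(1/12) = -21/34 - 5*1/12 = -21/34 - 5/12 = -211/204 ≈ -1.0343)
T = 2209/1020 (T = -211/204 - (-2 - 6/5) = -211/204 - 1*(-16/5) = -211/204 + 16/5 = 2209/1020 ≈ 2.1657)
110*T + 26 = 110*(2209/1020) + 26 = 24299/102 + 26 = 26951/102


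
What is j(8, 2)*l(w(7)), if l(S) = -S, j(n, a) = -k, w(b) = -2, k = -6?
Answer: 12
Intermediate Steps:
j(n, a) = 6 (j(n, a) = -1*(-6) = 6)
j(8, 2)*l(w(7)) = 6*(-1*(-2)) = 6*2 = 12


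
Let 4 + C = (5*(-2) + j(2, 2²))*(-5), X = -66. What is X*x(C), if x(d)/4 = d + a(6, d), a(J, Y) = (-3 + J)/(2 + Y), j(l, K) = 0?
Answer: -24321/2 ≈ -12161.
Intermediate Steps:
a(J, Y) = (-3 + J)/(2 + Y)
C = 46 (C = -4 + (5*(-2) + 0)*(-5) = -4 + (-10 + 0)*(-5) = -4 - 10*(-5) = -4 + 50 = 46)
x(d) = 4*d + 12/(2 + d) (x(d) = 4*(d + (-3 + 6)/(2 + d)) = 4*(d + 3/(2 + d)) = 4*d + 12/(2 + d))
X*x(C) = -264*(3 + 46*(2 + 46))/(2 + 46) = -264*(3 + 46*48)/48 = -264*(3 + 2208)/48 = -264*2211/48 = -66*737/4 = -24321/2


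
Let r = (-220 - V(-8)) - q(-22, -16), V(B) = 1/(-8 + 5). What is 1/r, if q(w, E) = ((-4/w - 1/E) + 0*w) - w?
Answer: -528/127729 ≈ -0.0041338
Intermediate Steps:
q(w, E) = -w - 1/E - 4/w (q(w, E) = ((-1/E - 4/w) + 0) - w = (-1/E - 4/w) - w = -w - 1/E - 4/w)
V(B) = -⅓ (V(B) = 1/(-3) = -⅓)
r = -127729/528 (r = (-220 - 1*(-⅓)) - (-1*(-22) - 1/(-16) - 4/(-22)) = (-220 + ⅓) - (22 - 1*(-1/16) - 4*(-1/22)) = -659/3 - (22 + 1/16 + 2/11) = -659/3 - 1*3915/176 = -659/3 - 3915/176 = -127729/528 ≈ -241.91)
1/r = 1/(-127729/528) = -528/127729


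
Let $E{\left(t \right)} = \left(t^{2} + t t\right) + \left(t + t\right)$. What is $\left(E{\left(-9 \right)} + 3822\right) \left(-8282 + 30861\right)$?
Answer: $89548314$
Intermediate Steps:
$E{\left(t \right)} = 2 t + 2 t^{2}$ ($E{\left(t \right)} = \left(t^{2} + t^{2}\right) + 2 t = 2 t^{2} + 2 t = 2 t + 2 t^{2}$)
$\left(E{\left(-9 \right)} + 3822\right) \left(-8282 + 30861\right) = \left(2 \left(-9\right) \left(1 - 9\right) + 3822\right) \left(-8282 + 30861\right) = \left(2 \left(-9\right) \left(-8\right) + 3822\right) 22579 = \left(144 + 3822\right) 22579 = 3966 \cdot 22579 = 89548314$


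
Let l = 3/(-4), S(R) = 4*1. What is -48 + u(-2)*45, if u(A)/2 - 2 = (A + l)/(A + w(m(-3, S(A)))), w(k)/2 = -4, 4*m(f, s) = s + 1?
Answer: 627/4 ≈ 156.75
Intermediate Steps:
S(R) = 4
m(f, s) = 1/4 + s/4 (m(f, s) = (s + 1)/4 = (1 + s)/4 = 1/4 + s/4)
w(k) = -8 (w(k) = 2*(-4) = -8)
l = -3/4 (l = 3*(-1/4) = -3/4 ≈ -0.75000)
u(A) = 4 + 2*(-3/4 + A)/(-8 + A) (u(A) = 4 + 2*((A - 3/4)/(A - 8)) = 4 + 2*((-3/4 + A)/(-8 + A)) = 4 + 2*(-3/4 + A)/(-8 + A))
-48 + u(-2)*45 = -48 + ((-67 + 12*(-2))/(2*(-8 - 2)))*45 = -48 + ((1/2)*(-67 - 24)/(-10))*45 = -48 + ((1/2)*(-1/10)*(-91))*45 = -48 + (91/20)*45 = -48 + 819/4 = 627/4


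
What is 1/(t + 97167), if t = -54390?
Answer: 1/42777 ≈ 2.3377e-5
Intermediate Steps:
1/(t + 97167) = 1/(-54390 + 97167) = 1/42777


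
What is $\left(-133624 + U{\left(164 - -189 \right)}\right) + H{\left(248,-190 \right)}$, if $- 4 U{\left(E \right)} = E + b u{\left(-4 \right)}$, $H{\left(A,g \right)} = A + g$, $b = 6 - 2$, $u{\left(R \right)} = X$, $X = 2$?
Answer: $- \frac{534625}{4} \approx -1.3366 \cdot 10^{5}$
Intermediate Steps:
$u{\left(R \right)} = 2$
$b = 4$ ($b = 6 - 2 = 4$)
$U{\left(E \right)} = -2 - \frac{E}{4}$ ($U{\left(E \right)} = - \frac{E + 4 \cdot 2}{4} = - \frac{E + 8}{4} = - \frac{8 + E}{4} = -2 - \frac{E}{4}$)
$\left(-133624 + U{\left(164 - -189 \right)}\right) + H{\left(248,-190 \right)} = \left(-133624 - \left(2 + \frac{164 - -189}{4}\right)\right) + \left(248 - 190\right) = \left(-133624 - \left(2 + \frac{164 + 189}{4}\right)\right) + 58 = \left(-133624 - \frac{361}{4}\right) + 58 = - \frac{534857}{4} + 58 = - \frac{534625}{4}$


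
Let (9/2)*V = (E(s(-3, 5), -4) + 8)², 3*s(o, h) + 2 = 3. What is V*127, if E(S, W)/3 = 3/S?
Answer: 311150/9 ≈ 34572.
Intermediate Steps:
s(o, h) = ⅓ (s(o, h) = -⅔ + (⅓)*3 = -⅔ + 1 = ⅓)
E(S, W) = 9/S (E(S, W) = 3*(3/S) = 9/S)
V = 2450/9 (V = 2*(9/(⅓) + 8)²/9 = 2*(9*3 + 8)²/9 = 2*(27 + 8)²/9 = (2/9)*35² = (2/9)*1225 = 2450/9 ≈ 272.22)
V*127 = (2450/9)*127 = 311150/9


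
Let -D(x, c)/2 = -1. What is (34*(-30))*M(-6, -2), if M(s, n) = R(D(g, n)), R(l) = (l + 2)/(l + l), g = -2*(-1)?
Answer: -1020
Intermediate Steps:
g = 2
D(x, c) = 2 (D(x, c) = -2*(-1) = 2)
R(l) = (2 + l)/(2*l) (R(l) = (2 + l)/((2*l)) = (2 + l)*(1/(2*l)) = (2 + l)/(2*l))
M(s, n) = 1 (M(s, n) = (1/2)*(2 + 2)/2 = (1/2)*(1/2)*4 = 1)
(34*(-30))*M(-6, -2) = (34*(-30))*1 = -1020*1 = -1020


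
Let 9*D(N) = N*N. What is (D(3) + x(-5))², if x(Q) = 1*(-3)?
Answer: 4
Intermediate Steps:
D(N) = N²/9 (D(N) = (N*N)/9 = N²/9)
x(Q) = -3
(D(3) + x(-5))² = ((⅑)*3² - 3)² = ((⅑)*9 - 3)² = (1 - 3)² = (-2)² = 4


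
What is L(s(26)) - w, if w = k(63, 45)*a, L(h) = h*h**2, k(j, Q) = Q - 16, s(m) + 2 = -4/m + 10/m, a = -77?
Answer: 4893734/2197 ≈ 2227.5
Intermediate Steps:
s(m) = -2 + 6/m (s(m) = -2 + (-4/m + 10/m) = -2 + 6/m)
k(j, Q) = -16 + Q
L(h) = h**3
w = -2233 (w = (-16 + 45)*(-77) = 29*(-77) = -2233)
L(s(26)) - w = (-2 + 6/26)**3 - 1*(-2233) = (-2 + 6*(1/26))**3 + 2233 = (-2 + 3/13)**3 + 2233 = (-23/13)**3 + 2233 = -12167/2197 + 2233 = 4893734/2197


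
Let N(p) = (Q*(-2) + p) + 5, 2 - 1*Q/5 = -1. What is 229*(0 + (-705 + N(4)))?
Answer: -166254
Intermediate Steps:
Q = 15 (Q = 10 - 5*(-1) = 10 + 5 = 15)
N(p) = -25 + p (N(p) = (15*(-2) + p) + 5 = (-30 + p) + 5 = -25 + p)
229*(0 + (-705 + N(4))) = 229*(0 + (-705 + (-25 + 4))) = 229*(0 + (-705 - 21)) = 229*(0 - 726) = 229*(-726) = -166254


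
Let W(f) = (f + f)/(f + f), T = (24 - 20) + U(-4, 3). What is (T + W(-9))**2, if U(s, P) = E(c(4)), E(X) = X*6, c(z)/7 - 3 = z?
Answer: 89401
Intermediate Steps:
c(z) = 21 + 7*z
E(X) = 6*X
U(s, P) = 294 (U(s, P) = 6*(21 + 7*4) = 6*(21 + 28) = 6*49 = 294)
T = 298 (T = (24 - 20) + 294 = 4 + 294 = 298)
W(f) = 1 (W(f) = (2*f)/((2*f)) = (2*f)*(1/(2*f)) = 1)
(T + W(-9))**2 = (298 + 1)**2 = 299**2 = 89401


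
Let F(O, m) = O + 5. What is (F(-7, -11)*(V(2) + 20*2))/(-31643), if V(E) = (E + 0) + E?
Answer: 88/31643 ≈ 0.0027810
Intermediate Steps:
V(E) = 2*E (V(E) = E + E = 2*E)
F(O, m) = 5 + O
(F(-7, -11)*(V(2) + 20*2))/(-31643) = ((5 - 7)*(2*2 + 20*2))/(-31643) = -2*(4 + 40)*(-1/31643) = -2*44*(-1/31643) = -88*(-1/31643) = 88/31643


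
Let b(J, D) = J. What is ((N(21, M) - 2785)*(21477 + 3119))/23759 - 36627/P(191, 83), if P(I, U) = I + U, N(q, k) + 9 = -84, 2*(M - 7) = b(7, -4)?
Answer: -20265937805/6509966 ≈ -3113.1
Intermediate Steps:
M = 21/2 (M = 7 + (1/2)*7 = 7 + 7/2 = 21/2 ≈ 10.500)
N(q, k) = -93 (N(q, k) = -9 - 84 = -93)
((N(21, M) - 2785)*(21477 + 3119))/23759 - 36627/P(191, 83) = ((-93 - 2785)*(21477 + 3119))/23759 - 36627/(191 + 83) = -2878*24596*(1/23759) - 36627/274 = -70787288*1/23759 - 36627*1/274 = -70787288/23759 - 36627/274 = -20265937805/6509966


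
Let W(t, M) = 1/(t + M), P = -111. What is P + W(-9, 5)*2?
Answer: -223/2 ≈ -111.50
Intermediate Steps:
W(t, M) = 1/(M + t)
P + W(-9, 5)*2 = -111 + 2/(5 - 9) = -111 + 2/(-4) = -111 - ¼*2 = -111 - ½ = -223/2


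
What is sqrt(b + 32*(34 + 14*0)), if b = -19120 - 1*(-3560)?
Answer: 6*I*sqrt(402) ≈ 120.3*I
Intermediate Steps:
b = -15560 (b = -19120 + 3560 = -15560)
sqrt(b + 32*(34 + 14*0)) = sqrt(-15560 + 32*(34 + 14*0)) = sqrt(-15560 + 32*(34 + 0)) = sqrt(-15560 + 32*34) = sqrt(-15560 + 1088) = sqrt(-14472) = 6*I*sqrt(402)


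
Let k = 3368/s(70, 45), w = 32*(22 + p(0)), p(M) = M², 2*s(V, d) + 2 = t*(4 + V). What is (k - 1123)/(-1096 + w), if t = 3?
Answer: 8583/3080 ≈ 2.7867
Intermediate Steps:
s(V, d) = 5 + 3*V/2 (s(V, d) = -1 + (3*(4 + V))/2 = -1 + (12 + 3*V)/2 = -1 + (6 + 3*V/2) = 5 + 3*V/2)
w = 704 (w = 32*(22 + 0²) = 32*(22 + 0) = 32*22 = 704)
k = 1684/55 (k = 3368/(5 + (3/2)*70) = 3368/(5 + 105) = 3368/110 = 3368*(1/110) = 1684/55 ≈ 30.618)
(k - 1123)/(-1096 + w) = (1684/55 - 1123)/(-1096 + 704) = -60081/55/(-392) = -60081/55*(-1/392) = 8583/3080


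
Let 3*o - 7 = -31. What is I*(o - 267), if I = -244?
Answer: 67100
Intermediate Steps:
o = -8 (o = 7/3 + (1/3)*(-31) = 7/3 - 31/3 = -8)
I*(o - 267) = -244*(-8 - 267) = -244*(-275) = 67100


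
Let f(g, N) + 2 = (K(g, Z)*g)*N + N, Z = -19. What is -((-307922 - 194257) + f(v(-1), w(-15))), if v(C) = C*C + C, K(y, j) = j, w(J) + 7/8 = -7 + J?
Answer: 4017631/8 ≈ 5.0220e+5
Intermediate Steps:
w(J) = -63/8 + J (w(J) = -7/8 + (-7 + J) = -63/8 + J)
v(C) = C + C² (v(C) = C² + C = C + C²)
f(g, N) = -2 + N - 19*N*g (f(g, N) = -2 + ((-19*g)*N + N) = -2 + (-19*N*g + N) = -2 + (N - 19*N*g) = -2 + N - 19*N*g)
-((-307922 - 194257) + f(v(-1), w(-15))) = -((-307922 - 194257) + (-2 + (-63/8 - 15) - 19*(-63/8 - 15)*(-(1 - 1)))) = -(-502179 + (-2 - 183/8 - 19*(-183/8)*(-1*0))) = -(-502179 + (-2 - 183/8 - 19*(-183/8)*0)) = -(-502179 + (-2 - 183/8 + 0)) = -(-502179 - 199/8) = -1*(-4017631/8) = 4017631/8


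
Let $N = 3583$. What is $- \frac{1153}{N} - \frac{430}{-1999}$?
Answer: $- \frac{764157}{7162417} \approx -0.10669$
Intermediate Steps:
$- \frac{1153}{N} - \frac{430}{-1999} = - \frac{1153}{3583} - \frac{430}{-1999} = \left(-1153\right) \frac{1}{3583} - - \frac{430}{1999} = - \frac{1153}{3583} + \frac{430}{1999} = - \frac{764157}{7162417}$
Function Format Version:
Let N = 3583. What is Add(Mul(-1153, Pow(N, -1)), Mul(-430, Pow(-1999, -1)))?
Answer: Rational(-764157, 7162417) ≈ -0.10669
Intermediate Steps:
Add(Mul(-1153, Pow(N, -1)), Mul(-430, Pow(-1999, -1))) = Add(Mul(-1153, Pow(3583, -1)), Mul(-430, Pow(-1999, -1))) = Add(Mul(-1153, Rational(1, 3583)), Mul(-430, Rational(-1, 1999))) = Add(Rational(-1153, 3583), Rational(430, 1999)) = Rational(-764157, 7162417)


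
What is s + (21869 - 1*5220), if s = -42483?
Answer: -25834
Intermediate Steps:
s + (21869 - 1*5220) = -42483 + (21869 - 1*5220) = -42483 + (21869 - 5220) = -42483 + 16649 = -25834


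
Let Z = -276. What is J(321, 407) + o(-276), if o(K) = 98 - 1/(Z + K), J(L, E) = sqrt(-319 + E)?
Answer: 54097/552 + 2*sqrt(22) ≈ 107.38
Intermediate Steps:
o(K) = 98 - 1/(-276 + K)
J(321, 407) + o(-276) = sqrt(-319 + 407) + (-27049 + 98*(-276))/(-276 - 276) = sqrt(88) + (-27049 - 27048)/(-552) = 2*sqrt(22) - 1/552*(-54097) = 2*sqrt(22) + 54097/552 = 54097/552 + 2*sqrt(22)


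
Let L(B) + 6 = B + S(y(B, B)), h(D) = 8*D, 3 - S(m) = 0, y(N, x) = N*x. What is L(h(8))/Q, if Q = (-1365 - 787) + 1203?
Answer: -61/949 ≈ -0.064278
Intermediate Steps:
S(m) = 3 (S(m) = 3 - 1*0 = 3 + 0 = 3)
Q = -949 (Q = -2152 + 1203 = -949)
L(B) = -3 + B (L(B) = -6 + (B + 3) = -6 + (3 + B) = -3 + B)
L(h(8))/Q = (-3 + 8*8)/(-949) = (-3 + 64)*(-1/949) = 61*(-1/949) = -61/949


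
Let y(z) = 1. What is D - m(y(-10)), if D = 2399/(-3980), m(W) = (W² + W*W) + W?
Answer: -14339/3980 ≈ -3.6028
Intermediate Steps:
m(W) = W + 2*W² (m(W) = (W² + W²) + W = 2*W² + W = W + 2*W²)
D = -2399/3980 (D = 2399*(-1/3980) = -2399/3980 ≈ -0.60276)
D - m(y(-10)) = -2399/3980 - (1 + 2*1) = -2399/3980 - (1 + 2) = -2399/3980 - 3 = -14339/3980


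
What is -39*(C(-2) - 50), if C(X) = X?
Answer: 2028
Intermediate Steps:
-39*(C(-2) - 50) = -39*(-2 - 50) = -39*(-52) = 2028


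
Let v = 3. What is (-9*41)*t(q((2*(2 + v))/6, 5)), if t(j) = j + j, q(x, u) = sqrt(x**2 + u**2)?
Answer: -1230*sqrt(10) ≈ -3889.6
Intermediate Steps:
q(x, u) = sqrt(u**2 + x**2)
t(j) = 2*j
(-9*41)*t(q((2*(2 + v))/6, 5)) = (-9*41)*(2*sqrt(5**2 + ((2*(2 + 3))/6)**2)) = -738*sqrt(25 + ((2*5)*(1/6))**2) = -738*sqrt(25 + (10*(1/6))**2) = -738*sqrt(25 + (5/3)**2) = -738*sqrt(25 + 25/9) = -738*sqrt(250/9) = -738*5*sqrt(10)/3 = -1230*sqrt(10)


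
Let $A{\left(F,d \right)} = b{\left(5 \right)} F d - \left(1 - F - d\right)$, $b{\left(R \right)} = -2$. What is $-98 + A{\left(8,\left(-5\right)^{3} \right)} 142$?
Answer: $267146$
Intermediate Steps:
$A{\left(F,d \right)} = -1 + F + d - 2 F d$ ($A{\left(F,d \right)} = - 2 F d - \left(1 - F - d\right) = - 2 F d + \left(-1 + F + d\right) = -1 + F + d - 2 F d$)
$-98 + A{\left(8,\left(-5\right)^{3} \right)} 142 = -98 + \left(-1 + 8 + \left(-5\right)^{3} - 16 \left(-5\right)^{3}\right) 142 = -98 + \left(-1 + 8 - 125 - 16 \left(-125\right)\right) 142 = -98 + \left(-1 + 8 - 125 + 2000\right) 142 = -98 + 1882 \cdot 142 = -98 + 267244 = 267146$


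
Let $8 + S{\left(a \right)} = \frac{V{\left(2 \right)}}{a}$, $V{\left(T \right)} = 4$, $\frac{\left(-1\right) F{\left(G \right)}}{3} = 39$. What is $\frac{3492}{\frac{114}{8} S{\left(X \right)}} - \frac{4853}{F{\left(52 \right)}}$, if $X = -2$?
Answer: $\frac{188659}{11115} \approx 16.973$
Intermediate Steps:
$F{\left(G \right)} = -117$ ($F{\left(G \right)} = \left(-3\right) 39 = -117$)
$S{\left(a \right)} = -8 + \frac{4}{a}$
$\frac{3492}{\frac{114}{8} S{\left(X \right)}} - \frac{4853}{F{\left(52 \right)}} = \frac{3492}{\frac{114}{8} \left(-8 + \frac{4}{-2}\right)} - \frac{4853}{-117} = \frac{3492}{114 \cdot \frac{1}{8} \left(-8 + 4 \left(- \frac{1}{2}\right)\right)} - - \frac{4853}{117} = \frac{3492}{\frac{57}{4} \left(-8 - 2\right)} + \frac{4853}{117} = \frac{3492}{\frac{57}{4} \left(-10\right)} + \frac{4853}{117} = \frac{3492}{- \frac{285}{2}} + \frac{4853}{117} = 3492 \left(- \frac{2}{285}\right) + \frac{4853}{117} = - \frac{2328}{95} + \frac{4853}{117} = \frac{188659}{11115}$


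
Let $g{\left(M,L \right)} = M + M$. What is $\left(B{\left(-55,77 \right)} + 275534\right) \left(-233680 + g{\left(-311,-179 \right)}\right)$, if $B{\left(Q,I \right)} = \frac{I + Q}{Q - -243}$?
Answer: $- \frac{3034235150257}{47} \approx -6.4558 \cdot 10^{10}$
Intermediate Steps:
$g{\left(M,L \right)} = 2 M$
$B{\left(Q,I \right)} = \frac{I + Q}{243 + Q}$ ($B{\left(Q,I \right)} = \frac{I + Q}{Q + 243} = \frac{I + Q}{243 + Q}$)
$\left(B{\left(-55,77 \right)} + 275534\right) \left(-233680 + g{\left(-311,-179 \right)}\right) = \left(\frac{77 - 55}{243 - 55} + 275534\right) \left(-233680 + 2 \left(-311\right)\right) = \left(\frac{1}{188} \cdot 22 + 275534\right) \left(-233680 - 622\right) = \left(\frac{1}{188} \cdot 22 + 275534\right) \left(-234302\right) = \left(\frac{11}{94} + 275534\right) \left(-234302\right) = \frac{25900207}{94} \left(-234302\right) = - \frac{3034235150257}{47}$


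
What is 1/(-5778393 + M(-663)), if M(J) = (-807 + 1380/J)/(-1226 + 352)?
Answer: -193154/1116119542715 ≈ -1.7306e-7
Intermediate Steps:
M(J) = 807/874 - 30/(19*J) (M(J) = (-807 + 1380/J)/(-874) = (-807 + 1380/J)*(-1/874) = 807/874 - 30/(19*J))
1/(-5778393 + M(-663)) = 1/(-5778393 + (3/874)*(-460 + 269*(-663))/(-663)) = 1/(-5778393 + (3/874)*(-1/663)*(-460 - 178347)) = 1/(-5778393 + (3/874)*(-1/663)*(-178807)) = 1/(-5778393 + 178807/193154) = 1/(-1116119542715/193154) = -193154/1116119542715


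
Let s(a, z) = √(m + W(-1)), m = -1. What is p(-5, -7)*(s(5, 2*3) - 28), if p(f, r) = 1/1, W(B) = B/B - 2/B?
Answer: -28 + √2 ≈ -26.586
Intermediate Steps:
W(B) = 1 - 2/B
p(f, r) = 1
s(a, z) = √2 (s(a, z) = √(-1 + (-2 - 1)/(-1)) = √(-1 - 1*(-3)) = √(-1 + 3) = √2)
p(-5, -7)*(s(5, 2*3) - 28) = 1*(√2 - 28) = 1*(-28 + √2) = -28 + √2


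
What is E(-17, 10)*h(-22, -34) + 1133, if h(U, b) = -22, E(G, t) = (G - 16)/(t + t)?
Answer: 11693/10 ≈ 1169.3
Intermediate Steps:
E(G, t) = (-16 + G)/(2*t) (E(G, t) = (-16 + G)/((2*t)) = (-16 + G)*(1/(2*t)) = (-16 + G)/(2*t))
E(-17, 10)*h(-22, -34) + 1133 = ((½)*(-16 - 17)/10)*(-22) + 1133 = ((½)*(⅒)*(-33))*(-22) + 1133 = -33/20*(-22) + 1133 = 363/10 + 1133 = 11693/10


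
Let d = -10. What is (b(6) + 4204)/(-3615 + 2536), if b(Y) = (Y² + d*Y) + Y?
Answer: -322/83 ≈ -3.8795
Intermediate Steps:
b(Y) = Y² - 9*Y (b(Y) = (Y² - 10*Y) + Y = Y² - 9*Y)
(b(6) + 4204)/(-3615 + 2536) = (6*(-9 + 6) + 4204)/(-3615 + 2536) = (6*(-3) + 4204)/(-1079) = (-18 + 4204)*(-1/1079) = 4186*(-1/1079) = -322/83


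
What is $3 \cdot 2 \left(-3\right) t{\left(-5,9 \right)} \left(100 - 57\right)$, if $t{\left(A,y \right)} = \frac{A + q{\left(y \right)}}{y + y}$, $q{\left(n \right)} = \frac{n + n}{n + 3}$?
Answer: $\frac{301}{2} \approx 150.5$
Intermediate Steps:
$q{\left(n \right)} = \frac{2 n}{3 + n}$
$t{\left(A,y \right)} = \frac{A + \frac{2 y}{3 + y}}{2 y}$ ($t{\left(A,y \right)} = \frac{A + \frac{2 y}{3 + y}}{y + y} = \frac{A + \frac{2 y}{3 + y}}{2 y}$)
$3 \cdot 2 \left(-3\right) t{\left(-5,9 \right)} \left(100 - 57\right) = 3 \cdot 2 \left(-3\right) \frac{9 + \frac{1}{2} \left(-5\right) \left(3 + 9\right)}{9 \left(3 + 9\right)} \left(100 - 57\right) = 6 \left(-3\right) \frac{9 + \frac{1}{2} \left(-5\right) 12}{9 \cdot 12} \left(100 - 57\right) = - 18 \cdot \frac{1}{9} \cdot \frac{1}{12} \left(9 - 30\right) 43 = - 18 \cdot \frac{1}{9} \cdot \frac{1}{12} \left(-21\right) 43 = \left(-18\right) \left(- \frac{7}{36}\right) 43 = \frac{7}{2} \cdot 43 = \frac{301}{2}$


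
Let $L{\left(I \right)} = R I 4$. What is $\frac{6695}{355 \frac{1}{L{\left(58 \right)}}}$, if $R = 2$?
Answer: $\frac{621296}{71} \approx 8750.6$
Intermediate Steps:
$L{\left(I \right)} = 8 I$ ($L{\left(I \right)} = 2 I 4 = 8 I$)
$\frac{6695}{355 \frac{1}{L{\left(58 \right)}}} = \frac{6695}{355 \frac{1}{8 \cdot 58}} = \frac{6695}{355 \cdot \frac{1}{464}} = \frac{6695}{\frac{355}{464}} = 6695 \cdot \frac{464}{355} = \frac{621296}{71}$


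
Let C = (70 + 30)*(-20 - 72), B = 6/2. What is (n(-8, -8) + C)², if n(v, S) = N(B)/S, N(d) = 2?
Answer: 1354313601/16 ≈ 8.4645e+7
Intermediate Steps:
B = 3 (B = 6*(½) = 3)
n(v, S) = 2/S
C = -9200 (C = 100*(-92) = -9200)
(n(-8, -8) + C)² = (2/(-8) - 9200)² = (2*(-⅛) - 9200)² = (-¼ - 9200)² = (-36801/4)² = 1354313601/16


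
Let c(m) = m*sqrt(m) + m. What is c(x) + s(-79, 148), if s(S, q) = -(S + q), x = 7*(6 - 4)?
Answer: -55 + 14*sqrt(14) ≈ -2.6168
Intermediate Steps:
x = 14 (x = 7*2 = 14)
s(S, q) = -S - q
c(m) = m + m**(3/2) (c(m) = m**(3/2) + m = m + m**(3/2))
c(x) + s(-79, 148) = (14 + 14**(3/2)) + (-1*(-79) - 1*148) = (14 + 14*sqrt(14)) + (79 - 148) = (14 + 14*sqrt(14)) - 69 = -55 + 14*sqrt(14)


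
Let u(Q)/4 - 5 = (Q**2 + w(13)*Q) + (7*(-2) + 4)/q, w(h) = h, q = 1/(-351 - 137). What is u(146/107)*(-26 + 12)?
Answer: -3144554952/11449 ≈ -2.7466e+5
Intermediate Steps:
q = -1/488 (q = 1/(-488) = -1/488 ≈ -0.0020492)
u(Q) = 19540 + 4*Q**2 + 52*Q (u(Q) = 20 + 4*((Q**2 + 13*Q) + (7*(-2) + 4)/(-1/488)) = 20 + 4*((Q**2 + 13*Q) + (-14 + 4)*(-488)) = 20 + 4*((Q**2 + 13*Q) - 10*(-488)) = 20 + 4*((Q**2 + 13*Q) + 4880) = 20 + 4*(4880 + Q**2 + 13*Q) = 20 + (19520 + 4*Q**2 + 52*Q) = 19540 + 4*Q**2 + 52*Q)
u(146/107)*(-26 + 12) = (19540 + 4*(146/107)**2 + 52*(146/107))*(-26 + 12) = (19540 + 4*(146*(1/107))**2 + 52*(146*(1/107)))*(-14) = (19540 + 4*(146/107)**2 + 52*(146/107))*(-14) = (19540 + 4*(21316/11449) + 7592/107)*(-14) = (19540 + 85264/11449 + 7592/107)*(-14) = (224611068/11449)*(-14) = -3144554952/11449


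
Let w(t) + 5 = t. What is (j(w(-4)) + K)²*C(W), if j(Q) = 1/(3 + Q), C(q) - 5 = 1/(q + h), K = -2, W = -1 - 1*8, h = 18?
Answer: 3887/162 ≈ 23.994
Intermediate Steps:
W = -9 (W = -1 - 8 = -9)
w(t) = -5 + t
C(q) = 5 + 1/(18 + q) (C(q) = 5 + 1/(q + 18) = 5 + 1/(18 + q))
(j(w(-4)) + K)²*C(W) = (1/(3 + (-5 - 4)) - 2)²*((91 + 5*(-9))/(18 - 9)) = (1/(3 - 9) - 2)²*((91 - 45)/9) = (1/(-6) - 2)²*((⅑)*46) = (-⅙ - 2)²*(46/9) = (-13/6)²*(46/9) = (169/36)*(46/9) = 3887/162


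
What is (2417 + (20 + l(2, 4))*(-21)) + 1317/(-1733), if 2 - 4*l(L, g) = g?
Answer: 6955361/3466 ≈ 2006.7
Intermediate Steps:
l(L, g) = ½ - g/4
(2417 + (20 + l(2, 4))*(-21)) + 1317/(-1733) = (2417 + (20 + (½ - ¼*4))*(-21)) + 1317/(-1733) = (2417 + (20 + (½ - 1))*(-21)) + 1317*(-1/1733) = (2417 + (20 - ½)*(-21)) - 1317/1733 = (2417 + (39/2)*(-21)) - 1317/1733 = (2417 - 819/2) - 1317/1733 = 4015/2 - 1317/1733 = 6955361/3466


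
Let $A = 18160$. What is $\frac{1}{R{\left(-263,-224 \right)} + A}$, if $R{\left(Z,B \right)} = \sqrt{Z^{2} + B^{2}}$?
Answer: $\frac{3632}{65933251} - \frac{\sqrt{119345}}{329666255} \approx 5.4038 \cdot 10^{-5}$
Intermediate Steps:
$R{\left(Z,B \right)} = \sqrt{B^{2} + Z^{2}}$
$\frac{1}{R{\left(-263,-224 \right)} + A} = \frac{1}{\sqrt{\left(-224\right)^{2} + \left(-263\right)^{2}} + 18160} = \frac{1}{\sqrt{50176 + 69169} + 18160} = \frac{1}{\sqrt{119345} + 18160} = \frac{1}{18160 + \sqrt{119345}}$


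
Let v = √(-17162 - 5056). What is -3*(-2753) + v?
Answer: 8259 + 23*I*√42 ≈ 8259.0 + 149.06*I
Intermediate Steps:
v = 23*I*√42 (v = √(-22218) = 23*I*√42 ≈ 149.06*I)
-3*(-2753) + v = -3*(-2753) + 23*I*√42 = 8259 + 23*I*√42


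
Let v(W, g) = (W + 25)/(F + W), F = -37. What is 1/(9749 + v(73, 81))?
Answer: 18/175531 ≈ 0.00010255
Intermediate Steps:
v(W, g) = (25 + W)/(-37 + W) (v(W, g) = (W + 25)/(-37 + W) = (25 + W)/(-37 + W))
1/(9749 + v(73, 81)) = 1/(9749 + (25 + 73)/(-37 + 73)) = 1/(9749 + 98/36) = 1/(9749 + (1/36)*98) = 1/(9749 + 49/18) = 1/(175531/18) = 18/175531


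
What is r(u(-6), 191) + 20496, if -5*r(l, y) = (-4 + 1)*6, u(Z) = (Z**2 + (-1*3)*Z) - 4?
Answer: 102498/5 ≈ 20500.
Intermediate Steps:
u(Z) = -4 + Z**2 - 3*Z (u(Z) = (Z**2 - 3*Z) - 4 = -4 + Z**2 - 3*Z)
r(l, y) = 18/5 (r(l, y) = -(-4 + 1)*6/5 = -(-3)*6/5 = -1/5*(-18) = 18/5)
r(u(-6), 191) + 20496 = 18/5 + 20496 = 102498/5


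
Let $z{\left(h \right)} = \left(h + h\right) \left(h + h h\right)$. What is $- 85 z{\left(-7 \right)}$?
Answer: $49980$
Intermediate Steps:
$z{\left(h \right)} = 2 h \left(h + h^{2}\right)$
$- 85 z{\left(-7 \right)} = - 85 \cdot 2 \left(-7\right)^{2} \left(1 - 7\right) = - 85 \cdot 2 \cdot 49 \left(-6\right) = \left(-85\right) \left(-588\right) = 49980$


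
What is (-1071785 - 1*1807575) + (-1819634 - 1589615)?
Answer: -6288609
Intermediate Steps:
(-1071785 - 1*1807575) + (-1819634 - 1589615) = (-1071785 - 1807575) - 3409249 = -2879360 - 3409249 = -6288609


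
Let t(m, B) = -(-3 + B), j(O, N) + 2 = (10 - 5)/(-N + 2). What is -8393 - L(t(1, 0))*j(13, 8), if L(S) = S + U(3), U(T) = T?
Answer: -8376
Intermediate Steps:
j(O, N) = -2 + 5/(2 - N) (j(O, N) = -2 + (10 - 5)/(-N + 2) = -2 + 5/(2 - N))
t(m, B) = 3 - B
L(S) = 3 + S (L(S) = S + 3 = 3 + S)
-8393 - L(t(1, 0))*j(13, 8) = -8393 - (3 + (3 - 1*0))*(-1 - 2*8)/(-2 + 8) = -8393 - (3 + (3 + 0))*(-1 - 16)/6 = -8393 - (3 + 3)*(⅙)*(-17) = -8393 - 6*(-17)/6 = -8393 - 1*(-17) = -8393 + 17 = -8376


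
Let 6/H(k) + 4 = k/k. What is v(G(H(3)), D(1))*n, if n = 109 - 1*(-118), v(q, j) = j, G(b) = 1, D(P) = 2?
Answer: 454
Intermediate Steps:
H(k) = -2 (H(k) = 6/(-4 + k/k) = 6/(-4 + 1) = 6/(-3) = 6*(-⅓) = -2)
n = 227 (n = 109 + 118 = 227)
v(G(H(3)), D(1))*n = 2*227 = 454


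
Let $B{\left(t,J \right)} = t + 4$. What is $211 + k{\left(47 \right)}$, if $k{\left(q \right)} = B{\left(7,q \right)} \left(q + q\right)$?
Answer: $1245$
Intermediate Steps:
$B{\left(t,J \right)} = 4 + t$
$k{\left(q \right)} = 22 q$ ($k{\left(q \right)} = \left(4 + 7\right) \left(q + q\right) = 11 \cdot 2 q = 22 q$)
$211 + k{\left(47 \right)} = 211 + 22 \cdot 47 = 211 + 1034 = 1245$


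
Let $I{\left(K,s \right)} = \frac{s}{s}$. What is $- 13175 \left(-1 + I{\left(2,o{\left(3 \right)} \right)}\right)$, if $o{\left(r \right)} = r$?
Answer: $0$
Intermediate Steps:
$I{\left(K,s \right)} = 1$
$- 13175 \left(-1 + I{\left(2,o{\left(3 \right)} \right)}\right) = - 13175 \left(-1 + 1\right) = \left(-13175\right) 0 = 0$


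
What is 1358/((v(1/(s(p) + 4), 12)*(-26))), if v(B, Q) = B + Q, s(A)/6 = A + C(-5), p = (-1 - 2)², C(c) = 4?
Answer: -55678/12805 ≈ -4.3481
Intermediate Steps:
p = 9 (p = (-3)² = 9)
s(A) = 24 + 6*A (s(A) = 6*(A + 4) = 6*(4 + A) = 24 + 6*A)
1358/((v(1/(s(p) + 4), 12)*(-26))) = 1358/(((1/((24 + 6*9) + 4) + 12)*(-26))) = 1358/(((1/((24 + 54) + 4) + 12)*(-26))) = 1358/(((1/(78 + 4) + 12)*(-26))) = 1358/(((1/82 + 12)*(-26))) = 1358/(((985/82)*(-26))) = 1358/(-12805/41) = 1358*(-41/12805) = -55678/12805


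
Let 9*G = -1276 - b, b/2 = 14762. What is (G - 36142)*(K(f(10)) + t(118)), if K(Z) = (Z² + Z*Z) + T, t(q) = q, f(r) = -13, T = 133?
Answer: -209729942/9 ≈ -2.3303e+7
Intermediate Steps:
b = 29524 (b = 2*14762 = 29524)
G = -30800/9 (G = (-1276 - 1*29524)/9 = (-1276 - 29524)/9 = (⅑)*(-30800) = -30800/9 ≈ -3422.2)
K(Z) = 133 + 2*Z² (K(Z) = (Z² + Z*Z) + 133 = (Z² + Z²) + 133 = 2*Z² + 133 = 133 + 2*Z²)
(G - 36142)*(K(f(10)) + t(118)) = (-30800/9 - 36142)*((133 + 2*(-13)²) + 118) = -356078*((133 + 2*169) + 118)/9 = -356078*((133 + 338) + 118)/9 = -356078*(471 + 118)/9 = -356078/9*589 = -209729942/9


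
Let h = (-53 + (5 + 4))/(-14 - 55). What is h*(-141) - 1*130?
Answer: -5058/23 ≈ -219.91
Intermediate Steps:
h = 44/69 (h = (-53 + 9)/(-69) = -44*(-1/69) = 44/69 ≈ 0.63768)
h*(-141) - 1*130 = (44/69)*(-141) - 1*130 = -2068/23 - 130 = -5058/23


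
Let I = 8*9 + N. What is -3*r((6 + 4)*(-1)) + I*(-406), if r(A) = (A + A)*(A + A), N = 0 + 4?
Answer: -32056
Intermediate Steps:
N = 4
r(A) = 4*A² (r(A) = (2*A)*(2*A) = 4*A²)
I = 76 (I = 8*9 + 4 = 72 + 4 = 76)
-3*r((6 + 4)*(-1)) + I*(-406) = -12*((6 + 4)*(-1))² + 76*(-406) = -12*(10*(-1))² - 30856 = -12*(-10)² - 30856 = -12*100 - 30856 = -3*400 - 30856 = -1200 - 30856 = -32056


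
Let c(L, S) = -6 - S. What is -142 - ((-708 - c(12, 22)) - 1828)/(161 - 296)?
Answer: -7226/45 ≈ -160.58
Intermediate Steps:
-142 - ((-708 - c(12, 22)) - 1828)/(161 - 296) = -142 - ((-708 - (-6 - 1*22)) - 1828)/(161 - 296) = -142 - ((-708 - (-6 - 22)) - 1828)/(-135) = -142 - ((-708 - 1*(-28)) - 1828)*(-1)/135 = -142 - ((-708 + 28) - 1828)*(-1)/135 = -142 - (-680 - 1828)*(-1)/135 = -142 - (-2508)*(-1)/135 = -142 - 1*836/45 = -142 - 836/45 = -7226/45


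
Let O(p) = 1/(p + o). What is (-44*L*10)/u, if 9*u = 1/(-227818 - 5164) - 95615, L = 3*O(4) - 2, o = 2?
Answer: -1383913080/22276573931 ≈ -0.062124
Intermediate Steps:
O(p) = 1/(2 + p) (O(p) = 1/(p + 2) = 1/(2 + p))
L = -3/2 (L = 3/(2 + 4) - 2 = 3/6 - 2 = 3*(⅙) - 2 = ½ - 2 = -3/2 ≈ -1.5000)
u = -22276573931/2096838 (u = (1/(-227818 - 5164) - 95615)/9 = (1/(-232982) - 95615)/9 = (-1/232982 - 95615)/9 = (⅑)*(-22276573931/232982) = -22276573931/2096838 ≈ -10624.)
(-44*L*10)/u = (-44*(-3/2)*10)/(-22276573931/2096838) = (66*10)*(-2096838/22276573931) = 660*(-2096838/22276573931) = -1383913080/22276573931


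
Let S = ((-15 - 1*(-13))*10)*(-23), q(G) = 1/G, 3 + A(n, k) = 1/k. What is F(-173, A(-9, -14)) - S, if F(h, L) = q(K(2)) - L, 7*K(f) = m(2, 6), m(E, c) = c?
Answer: -9571/21 ≈ -455.76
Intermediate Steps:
K(f) = 6/7 (K(f) = (1/7)*6 = 6/7)
A(n, k) = -3 + 1/k
F(h, L) = 7/6 - L (F(h, L) = 1/(6/7) - L = 7/6 - L)
S = 460 (S = ((-15 + 13)*10)*(-23) = -2*10*(-23) = -20*(-23) = 460)
F(-173, A(-9, -14)) - S = (7/6 - (-3 + 1/(-14))) - 1*460 = (7/6 - (-3 - 1/14)) - 460 = (7/6 - 1*(-43/14)) - 460 = (7/6 + 43/14) - 460 = 89/21 - 460 = -9571/21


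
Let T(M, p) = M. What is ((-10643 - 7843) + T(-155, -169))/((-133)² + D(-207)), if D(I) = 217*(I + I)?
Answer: 2663/10307 ≈ 0.25837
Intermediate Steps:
D(I) = 434*I (D(I) = 217*(2*I) = 434*I)
((-10643 - 7843) + T(-155, -169))/((-133)² + D(-207)) = ((-10643 - 7843) - 155)/((-133)² + 434*(-207)) = (-18486 - 155)/(17689 - 89838) = -18641/(-72149) = -18641*(-1/72149) = 2663/10307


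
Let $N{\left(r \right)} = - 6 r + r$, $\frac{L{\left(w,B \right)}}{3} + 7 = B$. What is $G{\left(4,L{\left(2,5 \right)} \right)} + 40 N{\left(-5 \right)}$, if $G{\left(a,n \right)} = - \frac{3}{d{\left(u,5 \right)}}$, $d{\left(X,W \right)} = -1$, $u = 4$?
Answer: $1003$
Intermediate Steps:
$L{\left(w,B \right)} = -21 + 3 B$
$N{\left(r \right)} = - 5 r$
$G{\left(a,n \right)} = 3$ ($G{\left(a,n \right)} = - \frac{3}{-1} = \left(-3\right) \left(-1\right) = 3$)
$G{\left(4,L{\left(2,5 \right)} \right)} + 40 N{\left(-5 \right)} = 3 + 40 \left(\left(-5\right) \left(-5\right)\right) = 3 + 40 \cdot 25 = 3 + 1000 = 1003$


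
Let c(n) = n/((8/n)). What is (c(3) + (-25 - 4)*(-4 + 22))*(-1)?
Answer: 4167/8 ≈ 520.88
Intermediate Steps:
c(n) = n²/8 (c(n) = n*(n/8) = n²/8)
(c(3) + (-25 - 4)*(-4 + 22))*(-1) = ((⅛)*3² + (-25 - 4)*(-4 + 22))*(-1) = ((⅛)*9 - 29*18)*(-1) = (9/8 - 522)*(-1) = -4167/8*(-1) = 4167/8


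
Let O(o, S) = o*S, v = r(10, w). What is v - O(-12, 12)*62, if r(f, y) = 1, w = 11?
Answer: 8929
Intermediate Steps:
v = 1
O(o, S) = S*o
v - O(-12, 12)*62 = 1 - 12*(-12)*62 = 1 - 1*(-144)*62 = 1 + 144*62 = 1 + 8928 = 8929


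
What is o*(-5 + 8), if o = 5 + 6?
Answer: 33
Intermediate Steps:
o = 11
o*(-5 + 8) = 11*(-5 + 8) = 11*3 = 33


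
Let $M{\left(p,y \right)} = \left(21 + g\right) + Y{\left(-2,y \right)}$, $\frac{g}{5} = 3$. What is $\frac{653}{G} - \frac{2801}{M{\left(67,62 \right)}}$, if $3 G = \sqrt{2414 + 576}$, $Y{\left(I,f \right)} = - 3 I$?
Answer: $- \frac{2801}{42} + \frac{1959 \sqrt{2990}}{2990} \approx -30.864$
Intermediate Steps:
$g = 15$ ($g = 5 \cdot 3 = 15$)
$M{\left(p,y \right)} = 42$ ($M{\left(p,y \right)} = \left(21 + 15\right) - -6 = 36 + 6 = 42$)
$G = \frac{\sqrt{2990}}{3}$ ($G = \frac{\sqrt{2414 + 576}}{3} = \frac{\sqrt{2990}}{3} \approx 18.227$)
$\frac{653}{G} - \frac{2801}{M{\left(67,62 \right)}} = \frac{653}{\frac{1}{3} \sqrt{2990}} - \frac{2801}{42} = 653 \frac{3 \sqrt{2990}}{2990} - \frac{2801}{42} = \frac{1959 \sqrt{2990}}{2990} - \frac{2801}{42} = - \frac{2801}{42} + \frac{1959 \sqrt{2990}}{2990}$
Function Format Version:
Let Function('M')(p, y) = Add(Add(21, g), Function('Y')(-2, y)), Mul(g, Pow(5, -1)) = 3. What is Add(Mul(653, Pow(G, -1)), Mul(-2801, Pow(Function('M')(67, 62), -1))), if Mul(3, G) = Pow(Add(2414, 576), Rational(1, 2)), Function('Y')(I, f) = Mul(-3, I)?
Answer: Add(Rational(-2801, 42), Mul(Rational(1959, 2990), Pow(2990, Rational(1, 2)))) ≈ -30.864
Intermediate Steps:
g = 15 (g = Mul(5, 3) = 15)
Function('M')(p, y) = 42 (Function('M')(p, y) = Add(Add(21, 15), Mul(-3, -2)) = Add(36, 6) = 42)
G = Mul(Rational(1, 3), Pow(2990, Rational(1, 2))) (G = Mul(Rational(1, 3), Pow(Add(2414, 576), Rational(1, 2))) = Mul(Rational(1, 3), Pow(2990, Rational(1, 2))) ≈ 18.227)
Add(Mul(653, Pow(G, -1)), Mul(-2801, Pow(Function('M')(67, 62), -1))) = Add(Mul(653, Pow(Mul(Rational(1, 3), Pow(2990, Rational(1, 2))), -1)), Mul(-2801, Pow(42, -1))) = Add(Mul(653, Mul(Rational(3, 2990), Pow(2990, Rational(1, 2)))), Mul(-2801, Rational(1, 42))) = Add(Mul(Rational(1959, 2990), Pow(2990, Rational(1, 2))), Rational(-2801, 42)) = Add(Rational(-2801, 42), Mul(Rational(1959, 2990), Pow(2990, Rational(1, 2))))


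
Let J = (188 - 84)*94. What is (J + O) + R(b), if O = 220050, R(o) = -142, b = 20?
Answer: 229684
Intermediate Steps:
J = 9776 (J = 104*94 = 9776)
(J + O) + R(b) = (9776 + 220050) - 142 = 229826 - 142 = 229684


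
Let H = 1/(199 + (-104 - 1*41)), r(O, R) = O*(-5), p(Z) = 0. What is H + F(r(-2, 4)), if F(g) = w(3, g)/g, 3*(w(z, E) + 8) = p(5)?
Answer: -211/270 ≈ -0.78148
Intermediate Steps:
w(z, E) = -8 (w(z, E) = -8 + (⅓)*0 = -8 + 0 = -8)
r(O, R) = -5*O
F(g) = -8/g
H = 1/54 (H = 1/(199 + (-104 - 41)) = 1/(199 - 145) = 1/54 ≈ 0.018519)
H + F(r(-2, 4)) = 1/54 - 8/((-5*(-2))) = 1/54 - 8/10 = 1/54 - 8*⅒ = 1/54 - ⅘ = -211/270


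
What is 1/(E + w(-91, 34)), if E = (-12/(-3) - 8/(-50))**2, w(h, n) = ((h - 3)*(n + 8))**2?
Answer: 625/9741700816 ≈ 6.4157e-8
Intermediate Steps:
w(h, n) = (-3 + h)**2*(8 + n)**2 (w(h, n) = ((-3 + h)*(8 + n))**2 = (-3 + h)**2*(8 + n)**2)
E = 10816/625 (E = (-12*(-1/3) - 8*(-1/50))**2 = (4 + 4/25)**2 = (104/25)**2 = 10816/625 ≈ 17.306)
1/(E + w(-91, 34)) = 1/(10816/625 + (-3 - 91)**2*(8 + 34)**2) = 1/(10816/625 + (-94)**2*42**2) = 1/(10816/625 + 8836*1764) = 1/(10816/625 + 15586704) = 1/(9741700816/625) = 625/9741700816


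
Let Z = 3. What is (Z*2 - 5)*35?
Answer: 35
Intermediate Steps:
(Z*2 - 5)*35 = (3*2 - 5)*35 = (6 - 5)*35 = 1*35 = 35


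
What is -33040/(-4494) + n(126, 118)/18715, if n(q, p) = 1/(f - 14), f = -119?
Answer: 5874263879/798999495 ≈ 7.3520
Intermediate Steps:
n(q, p) = -1/133 (n(q, p) = 1/(-119 - 14) = 1/(-133) = -1/133)
-33040/(-4494) + n(126, 118)/18715 = -33040/(-4494) - 1/133/18715 = -33040*(-1/4494) - 1/133*1/18715 = 2360/321 - 1/2489095 = 5874263879/798999495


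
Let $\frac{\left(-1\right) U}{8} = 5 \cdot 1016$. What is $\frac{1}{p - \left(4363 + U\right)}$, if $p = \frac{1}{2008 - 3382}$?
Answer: $\frac{1374}{49844597} \approx 2.7566 \cdot 10^{-5}$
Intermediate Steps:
$U = -40640$ ($U = - 8 \cdot 5 \cdot 1016 = \left(-8\right) 5080 = -40640$)
$p = - \frac{1}{1374}$ ($p = \frac{1}{2008 - 3382} = \frac{1}{-1374} = - \frac{1}{1374} \approx -0.0007278$)
$\frac{1}{p - \left(4363 + U\right)} = \frac{1}{- \frac{1}{1374} - -36277} = \frac{1}{- \frac{1}{1374} + \left(\left(-1001 + 40640\right) - 3362\right)} = \frac{1}{- \frac{1}{1374} + \left(39639 - 3362\right)} = \frac{1}{- \frac{1}{1374} + 36277} = \frac{1}{\frac{49844597}{1374}} = \frac{1374}{49844597}$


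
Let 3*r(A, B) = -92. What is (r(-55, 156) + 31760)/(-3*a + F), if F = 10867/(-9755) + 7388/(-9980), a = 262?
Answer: -23167545553/575261055 ≈ -40.273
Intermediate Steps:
F = -1805226/973549 (F = 10867*(-1/9755) + 7388*(-1/9980) = -10867/9755 - 1847/2495 = -1805226/973549 ≈ -1.8543)
r(A, B) = -92/3 (r(A, B) = (⅓)*(-92) = -92/3)
(r(-55, 156) + 31760)/(-3*a + F) = (-92/3 + 31760)/(-3*262 - 1805226/973549) = 95188/(3*(-786 - 1805226/973549)) = 95188/(3*(-767014740/973549)) = (95188/3)*(-973549/767014740) = -23167545553/575261055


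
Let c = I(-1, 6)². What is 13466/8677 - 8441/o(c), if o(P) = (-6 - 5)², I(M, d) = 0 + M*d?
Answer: -71613171/1049917 ≈ -68.208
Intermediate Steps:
I(M, d) = M*d
c = 36 (c = (-1*6)² = (-6)² = 36)
o(P) = 121 (o(P) = (-11)² = 121)
13466/8677 - 8441/o(c) = 13466/8677 - 8441/121 = -71613171/1049917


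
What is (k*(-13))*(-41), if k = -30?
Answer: -15990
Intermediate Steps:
(k*(-13))*(-41) = -30*(-13)*(-41) = 390*(-41) = -15990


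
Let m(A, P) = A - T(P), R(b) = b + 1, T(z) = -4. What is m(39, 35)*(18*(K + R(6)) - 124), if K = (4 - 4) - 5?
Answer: -3784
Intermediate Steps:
K = -5 (K = 0 - 5 = -5)
R(b) = 1 + b
m(A, P) = 4 + A (m(A, P) = A - 1*(-4) = A + 4 = 4 + A)
m(39, 35)*(18*(K + R(6)) - 124) = (4 + 39)*(18*(-5 + (1 + 6)) - 124) = 43*(18*(-5 + 7) - 124) = 43*(18*2 - 124) = 43*(36 - 124) = 43*(-88) = -3784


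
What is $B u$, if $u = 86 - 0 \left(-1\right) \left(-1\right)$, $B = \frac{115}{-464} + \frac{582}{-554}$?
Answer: $- \frac{7175797}{64264} \approx -111.66$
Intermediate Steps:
$B = - \frac{166879}{128528}$ ($B = 115 \left(- \frac{1}{464}\right) + 582 \left(- \frac{1}{554}\right) = - \frac{115}{464} - \frac{291}{277} = - \frac{166879}{128528} \approx -1.2984$)
$u = 86$ ($u = 86 - 0 \left(-1\right) = 86 - 0 = 86 + 0 = 86$)
$B u = \left(- \frac{166879}{128528}\right) 86 = - \frac{7175797}{64264}$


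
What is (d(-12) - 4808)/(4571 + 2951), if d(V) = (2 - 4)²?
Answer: -2402/3761 ≈ -0.63866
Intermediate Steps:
d(V) = 4 (d(V) = (-2)² = 4)
(d(-12) - 4808)/(4571 + 2951) = (4 - 4808)/(4571 + 2951) = -4804/7522 = -4804*1/7522 = -2402/3761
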